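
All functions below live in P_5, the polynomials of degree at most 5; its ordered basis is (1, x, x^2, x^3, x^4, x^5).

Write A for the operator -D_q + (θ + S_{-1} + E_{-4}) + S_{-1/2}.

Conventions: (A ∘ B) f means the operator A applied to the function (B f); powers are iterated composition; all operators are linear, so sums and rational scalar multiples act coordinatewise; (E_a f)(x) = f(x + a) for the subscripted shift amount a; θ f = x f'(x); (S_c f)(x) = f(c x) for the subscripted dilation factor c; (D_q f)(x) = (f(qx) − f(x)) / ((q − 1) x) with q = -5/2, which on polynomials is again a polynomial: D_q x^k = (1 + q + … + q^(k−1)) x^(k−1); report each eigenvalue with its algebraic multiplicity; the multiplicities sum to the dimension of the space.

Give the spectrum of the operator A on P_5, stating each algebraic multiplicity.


image of 1: 3
image of x: (1/2)x - 5
image of x^2: (17/4)x^2 - (13/2)x + 16
image of x^3: (23/8)x^3 - (67/4)x^2 + 48x - 64
image of x^4: (97/16)x^4 - (41/8)x^3 + 96x^2 - 256x + 256
image of x^5: (159/32)x^5 - (771/16)x^4 + 160x^3 - 640x^2 + 1280x - 1024
the matrix is upper triangular; its diagonal is (3, 1/2, 17/4, 23/8, 97/16, 159/32)
for a triangular matrix the eigenvalues are the diagonal entries, with algebraic multiplicity their repetition count

λ = 1/2 (multiplicity 1), λ = 23/8 (multiplicity 1), λ = 3 (multiplicity 1), λ = 17/4 (multiplicity 1), λ = 159/32 (multiplicity 1), λ = 97/16 (multiplicity 1)


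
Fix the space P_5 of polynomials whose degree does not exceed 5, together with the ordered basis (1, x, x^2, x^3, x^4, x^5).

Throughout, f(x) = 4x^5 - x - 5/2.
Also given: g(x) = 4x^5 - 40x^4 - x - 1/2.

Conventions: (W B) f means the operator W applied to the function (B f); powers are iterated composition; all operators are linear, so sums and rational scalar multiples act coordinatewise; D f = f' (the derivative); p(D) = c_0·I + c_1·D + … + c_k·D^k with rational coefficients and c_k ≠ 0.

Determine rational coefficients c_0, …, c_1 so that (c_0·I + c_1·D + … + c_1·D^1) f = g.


D^0 f = 4x^5 - x - 5/2
D^1 f = 20x^4 - 1
matching coefficients of g against c_0 f + c_1 Df + … from the top degree down determines the c_i
solution: c_0 = 1, c_1 = -2

p(D) = I − 2·D, i.e. c_0 = 1, c_1 = -2


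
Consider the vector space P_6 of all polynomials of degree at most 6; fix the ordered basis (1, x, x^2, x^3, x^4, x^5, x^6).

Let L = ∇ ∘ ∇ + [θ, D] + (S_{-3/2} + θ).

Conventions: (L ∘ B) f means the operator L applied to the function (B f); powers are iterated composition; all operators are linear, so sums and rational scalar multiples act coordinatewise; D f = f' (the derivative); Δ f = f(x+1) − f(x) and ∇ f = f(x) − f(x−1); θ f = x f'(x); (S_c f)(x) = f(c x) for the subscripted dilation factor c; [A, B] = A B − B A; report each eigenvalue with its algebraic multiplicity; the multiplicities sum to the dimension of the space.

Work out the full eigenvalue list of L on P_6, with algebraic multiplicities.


image of 1: 1
image of x: -(1/2)x - 1
image of x^2: (17/4)x^2 - 2x + 2
image of x^3: -(3/8)x^3 - 3x^2 + 6x - 6
image of x^4: (145/16)x^4 - 4x^3 + 12x^2 - 24x + 14
image of x^5: -(83/32)x^5 - 5x^4 + 20x^3 - 60x^2 + 70x - 30
image of x^6: (1113/64)x^6 - 6x^5 + 30x^4 - 120x^3 + 210x^2 - 180x + 62
the matrix is upper triangular; its diagonal is (1, -1/2, 17/4, -3/8, 145/16, -83/32, 1113/64)
for a triangular matrix the eigenvalues are the diagonal entries, with algebraic multiplicity their repetition count

λ = -83/32 (multiplicity 1), λ = -1/2 (multiplicity 1), λ = -3/8 (multiplicity 1), λ = 1 (multiplicity 1), λ = 17/4 (multiplicity 1), λ = 145/16 (multiplicity 1), λ = 1113/64 (multiplicity 1)


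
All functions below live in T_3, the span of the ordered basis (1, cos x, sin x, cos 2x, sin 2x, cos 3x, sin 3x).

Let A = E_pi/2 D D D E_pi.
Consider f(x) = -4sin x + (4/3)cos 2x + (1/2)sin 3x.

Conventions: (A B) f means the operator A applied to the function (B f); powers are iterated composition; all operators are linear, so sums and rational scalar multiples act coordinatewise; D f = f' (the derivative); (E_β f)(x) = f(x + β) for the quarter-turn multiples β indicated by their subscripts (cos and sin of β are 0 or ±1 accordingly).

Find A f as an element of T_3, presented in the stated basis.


the result is g(x) = 4sin x - (32/3)sin 2x + (27/2)sin 3x

E_pi f = 4sin x + (4/3)cos 2x - (1/2)sin 3x
D E_pi f = 4cos x - (8/3)sin 2x - (3/2)cos 3x
D D E_pi f = -4sin x - (16/3)cos 2x + (9/2)sin 3x
D (D D) E_pi f = -4cos x + (32/3)sin 2x + (27/2)cos 3x
E_pi/2 D (D D) E_pi f = 4sin x - (32/3)sin 2x + (27/2)sin 3x


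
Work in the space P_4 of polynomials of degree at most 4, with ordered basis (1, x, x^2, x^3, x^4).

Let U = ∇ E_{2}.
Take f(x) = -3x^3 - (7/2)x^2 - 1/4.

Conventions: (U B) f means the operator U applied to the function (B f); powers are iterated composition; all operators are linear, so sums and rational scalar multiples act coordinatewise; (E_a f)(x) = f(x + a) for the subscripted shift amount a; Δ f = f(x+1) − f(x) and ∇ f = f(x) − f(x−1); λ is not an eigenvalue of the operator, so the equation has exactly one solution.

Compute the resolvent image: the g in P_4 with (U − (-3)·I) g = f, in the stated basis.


the image equals g(x) = -x^3 - (1/6)x^2 + (28/9)x + 149/108

write g with unknown coordinates in the stated basis and equate coefficients in (U − (-3)·I) g = f
solving from the highest basis element down gives g = -x^3 - (1/6)x^2 + (28/9)x + 149/108
check: U g = -3x^2 - (28/3)x - 79/18
so U g − (-3)·g = -3x^3 - (7/2)x^2 - 1/4 = f ✓


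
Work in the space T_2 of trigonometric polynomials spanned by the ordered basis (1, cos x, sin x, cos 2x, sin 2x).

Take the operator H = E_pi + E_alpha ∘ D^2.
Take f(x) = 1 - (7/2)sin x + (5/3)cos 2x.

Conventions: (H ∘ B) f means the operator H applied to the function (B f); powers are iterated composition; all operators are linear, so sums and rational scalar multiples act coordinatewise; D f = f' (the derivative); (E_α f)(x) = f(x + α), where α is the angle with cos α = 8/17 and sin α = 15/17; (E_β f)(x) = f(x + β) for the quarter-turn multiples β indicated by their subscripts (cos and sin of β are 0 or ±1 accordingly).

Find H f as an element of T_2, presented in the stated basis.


g(x) = 1 + (105/34)cos x + (175/34)sin x + (1555/289)cos 2x + (1600/289)sin 2x

E_pi f = 1 + (7/2)sin x + (5/3)cos 2x
D f = -(7/2)cos x - (10/3)sin 2x
D D f = (7/2)sin x - (20/3)cos 2x
E_alpha D^2 f = (105/34)cos x + (28/17)sin x + (3220/867)cos 2x + (1600/289)sin 2x
(E_pi + E_alpha ∘ D^2) f = 1 + (105/34)cos x + (175/34)sin x + (1555/289)cos 2x + (1600/289)sin 2x


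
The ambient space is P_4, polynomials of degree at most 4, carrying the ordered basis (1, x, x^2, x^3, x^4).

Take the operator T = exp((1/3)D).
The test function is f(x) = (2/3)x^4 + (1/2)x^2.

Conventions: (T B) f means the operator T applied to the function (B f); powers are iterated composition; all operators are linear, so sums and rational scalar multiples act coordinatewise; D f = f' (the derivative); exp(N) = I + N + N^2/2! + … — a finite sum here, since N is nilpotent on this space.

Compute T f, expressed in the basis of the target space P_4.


the image equals g(x) = (2/3)x^4 + (8/9)x^3 + (17/18)x^2 + (35/81)x + 31/486

order-1 term: (8/9)x^3 + (1/3)x
order-2 term: (4/9)x^2 + 1/18
order-3 term: (8/81)x
order-4 term: 2/243
the series for exp((1/3)D) f terminates at order 4
exp((1/3)D) f = (2/3)x^4 + (8/9)x^3 + (17/18)x^2 + (35/81)x + 31/486


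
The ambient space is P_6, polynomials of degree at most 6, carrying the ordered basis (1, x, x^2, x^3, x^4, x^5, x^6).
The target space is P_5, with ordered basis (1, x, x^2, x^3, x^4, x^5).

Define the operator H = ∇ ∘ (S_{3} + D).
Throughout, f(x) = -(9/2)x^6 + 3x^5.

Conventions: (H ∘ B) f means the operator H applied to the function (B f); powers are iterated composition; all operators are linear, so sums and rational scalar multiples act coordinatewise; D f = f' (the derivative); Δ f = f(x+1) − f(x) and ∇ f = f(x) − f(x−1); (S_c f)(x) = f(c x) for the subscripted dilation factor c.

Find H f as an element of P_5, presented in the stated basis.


S_{3} f = -(6561/2)x^6 + 729x^5
D f = -27x^5 + 15x^4
(S_{3} + D) f = -(6561/2)x^6 + 702x^5 + 15x^4
∇ (S_{3} + D) f = -19683x^5 + (105435/2)x^4 - 72570x^3 + (112275/2)x^2 - 23133x + 7935/2

g(x) = -19683x^5 + (105435/2)x^4 - 72570x^3 + (112275/2)x^2 - 23133x + 7935/2


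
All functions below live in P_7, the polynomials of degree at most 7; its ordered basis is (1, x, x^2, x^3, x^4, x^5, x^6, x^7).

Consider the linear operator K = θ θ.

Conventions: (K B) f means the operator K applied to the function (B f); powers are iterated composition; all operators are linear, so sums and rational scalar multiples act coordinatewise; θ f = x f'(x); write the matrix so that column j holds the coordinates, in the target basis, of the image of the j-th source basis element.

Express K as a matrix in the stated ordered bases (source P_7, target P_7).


the matrix is [[0, 0, 0, 0, 0, 0, 0, 0]; [0, 1, 0, 0, 0, 0, 0, 0]; [0, 0, 4, 0, 0, 0, 0, 0]; [0, 0, 0, 9, 0, 0, 0, 0]; [0, 0, 0, 0, 16, 0, 0, 0]; [0, 0, 0, 0, 0, 25, 0, 0]; [0, 0, 0, 0, 0, 0, 36, 0]; [0, 0, 0, 0, 0, 0, 0, 49]] (rows listed top to bottom)

image of 1: 0
image of x: x
image of x^2: 4x^2
image of x^3: 9x^3
image of x^4: 16x^4
image of x^5: 25x^5
image of x^6: 36x^6
image of x^7: 49x^7
each image's coordinates form column j of the matrix


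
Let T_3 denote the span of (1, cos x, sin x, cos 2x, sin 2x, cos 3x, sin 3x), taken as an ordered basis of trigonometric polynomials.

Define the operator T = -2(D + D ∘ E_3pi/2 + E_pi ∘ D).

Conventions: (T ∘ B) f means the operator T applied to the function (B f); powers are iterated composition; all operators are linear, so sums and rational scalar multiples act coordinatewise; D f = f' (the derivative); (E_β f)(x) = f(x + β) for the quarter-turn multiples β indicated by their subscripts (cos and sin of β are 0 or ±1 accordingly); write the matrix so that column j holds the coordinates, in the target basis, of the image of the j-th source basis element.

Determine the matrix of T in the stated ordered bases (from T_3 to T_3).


image of 1: 0
image of cos x: -2cos x
image of sin x: -2sin x
image of cos 2x: 4sin 2x
image of sin 2x: -4cos 2x
image of cos 3x: 6cos 3x
image of sin 3x: 6sin 3x
each image's coordinates form column j of the matrix

the matrix is [[0, 0, 0, 0, 0, 0, 0]; [0, -2, 0, 0, 0, 0, 0]; [0, 0, -2, 0, 0, 0, 0]; [0, 0, 0, 0, -4, 0, 0]; [0, 0, 0, 4, 0, 0, 0]; [0, 0, 0, 0, 0, 6, 0]; [0, 0, 0, 0, 0, 0, 6]] (rows listed top to bottom)


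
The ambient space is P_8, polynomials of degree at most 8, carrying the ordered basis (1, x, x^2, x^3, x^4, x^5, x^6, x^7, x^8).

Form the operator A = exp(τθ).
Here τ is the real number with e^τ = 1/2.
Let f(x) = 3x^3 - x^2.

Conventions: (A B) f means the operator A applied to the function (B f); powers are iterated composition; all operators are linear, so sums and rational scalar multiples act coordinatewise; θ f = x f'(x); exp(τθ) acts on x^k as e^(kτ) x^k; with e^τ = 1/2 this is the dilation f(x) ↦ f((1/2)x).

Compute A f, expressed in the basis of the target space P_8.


the result is g(x) = (3/8)x^3 - (1/4)x^2

exp(τθ) x^k = e^(kτ) x^k; with e^τ = 1/2 this sends x^k to (1/2)^k x^k
x^2 ↦ 1/4 x^2
x^3 ↦ 1/8 x^3
applying this coordinatewise to f: exp(τθ) f = (3/8)x^3 - (1/4)x^2


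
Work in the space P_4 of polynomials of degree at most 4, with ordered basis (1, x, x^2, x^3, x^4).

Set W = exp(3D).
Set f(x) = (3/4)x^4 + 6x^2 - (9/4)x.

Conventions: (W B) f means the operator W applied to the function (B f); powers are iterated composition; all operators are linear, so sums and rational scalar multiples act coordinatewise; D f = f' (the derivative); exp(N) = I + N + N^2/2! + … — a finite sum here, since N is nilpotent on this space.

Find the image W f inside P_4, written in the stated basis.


order-1 term: 9x^3 + 36x - 27/4
order-2 term: (81/2)x^2 + 54
order-3 term: 81x
order-4 term: 243/4
the series for exp(3D) f terminates at order 4
exp(3D) f = (3/4)x^4 + 9x^3 + (93/2)x^2 + (459/4)x + 108

the image equals g(x) = (3/4)x^4 + 9x^3 + (93/2)x^2 + (459/4)x + 108


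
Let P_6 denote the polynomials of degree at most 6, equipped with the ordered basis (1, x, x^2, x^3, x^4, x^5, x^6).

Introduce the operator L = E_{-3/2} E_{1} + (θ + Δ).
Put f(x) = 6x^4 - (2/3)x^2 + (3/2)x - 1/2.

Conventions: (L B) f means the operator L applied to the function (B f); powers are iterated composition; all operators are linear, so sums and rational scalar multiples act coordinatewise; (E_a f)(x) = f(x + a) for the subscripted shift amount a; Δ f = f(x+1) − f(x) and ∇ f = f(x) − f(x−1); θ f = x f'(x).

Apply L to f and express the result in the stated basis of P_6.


the image equals g(x) = 30x^4 + 12x^3 + 43x^2 + (70/3)x + 139/24

E_{1} f = 6x^4 + 24x^3 + (106/3)x^2 + (145/6)x + 19/3
E_{-3/2} E_{1} f = 6x^4 - 12x^3 + (25/3)x^2 - (5/6)x - 25/24
θ f = 24x^4 - (4/3)x^2 + (3/2)x
Δ f = 24x^3 + 36x^2 + (68/3)x + 41/6
(θ + Δ) f = 24x^4 + 24x^3 + (104/3)x^2 + (145/6)x + 41/6
(E_{-3/2} E_{1} + (θ + Δ)) f = 30x^4 + 12x^3 + 43x^2 + (70/3)x + 139/24


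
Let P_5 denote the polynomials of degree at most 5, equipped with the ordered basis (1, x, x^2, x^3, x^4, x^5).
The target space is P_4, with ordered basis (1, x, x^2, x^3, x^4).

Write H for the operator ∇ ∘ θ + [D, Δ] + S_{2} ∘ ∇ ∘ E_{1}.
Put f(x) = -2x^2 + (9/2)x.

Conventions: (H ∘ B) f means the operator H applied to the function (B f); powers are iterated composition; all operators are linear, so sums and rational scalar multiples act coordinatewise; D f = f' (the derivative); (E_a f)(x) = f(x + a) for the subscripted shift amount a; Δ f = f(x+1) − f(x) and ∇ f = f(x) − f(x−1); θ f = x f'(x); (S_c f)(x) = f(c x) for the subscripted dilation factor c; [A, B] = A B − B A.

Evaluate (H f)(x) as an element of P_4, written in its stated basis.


θ f = -4x^2 + (9/2)x
∇ θ f = -8x + 17/2
Δ f = -4x + 5/2
D Δ f = -4
D f = -4x + 9/2
Δ D f = -4
[D, Δ] f = 0
E_{1} f = -2x^2 + (1/2)x + 5/2
∇ E_{1} f = -4x + 5/2
S_{2} ∇ E_{1} f = -8x + 5/2
(∇ ∘ θ + [D, Δ] + S_{2} ∘ ∇ ∘ E_{1}) f = -16x + 11

the image equals g(x) = -16x + 11


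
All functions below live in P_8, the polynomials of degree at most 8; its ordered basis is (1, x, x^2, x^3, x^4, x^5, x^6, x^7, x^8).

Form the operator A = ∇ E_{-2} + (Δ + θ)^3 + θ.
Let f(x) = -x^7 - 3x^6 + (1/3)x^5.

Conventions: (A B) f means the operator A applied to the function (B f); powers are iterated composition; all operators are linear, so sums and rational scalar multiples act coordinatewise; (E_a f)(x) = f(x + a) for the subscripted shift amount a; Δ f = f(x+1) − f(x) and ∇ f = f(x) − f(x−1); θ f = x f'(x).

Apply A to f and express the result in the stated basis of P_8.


the result is g(x) = -350x^7 - 1562x^6 - (13658/3)x^5 - (36110/3)x^4 - (57040/3)x^3 - (76994/3)x^2 - (52382/3)x - 19321/3

E_{-2} f = -x^7 + 11x^6 - (143/3)x^5 + (290/3)x^4 - (200/3)x^3 - (224/3)x^2 + (464/3)x - 224/3
∇ E_{-2} f = -7x^6 + 87x^5 - (1315/3)x^4 + (3355/3)x^3 - (4328/3)x^2 + (2246/3)x + 19/3
Δ f = -7x^6 - 39x^5 - (235/3)x^4 - (275/3)x^3 - (188/3)x^2 - (70/3)x - 11/3
θ f = -7x^7 - 18x^6 + (5/3)x^5
(Δ + θ) f = -7x^7 - 25x^6 - (112/3)x^5 - (235/3)x^4 - (275/3)x^3 - (188/3)x^2 - (70/3)x - 11/3
Δ (Δ + θ) f = -49x^6 - 297x^5 - (2420/3)x^4 - (4295/3)x^3 - (4921/3)x^2 - (3298/3)x - 976/3
θ (Δ + θ) f = -49x^7 - 150x^6 - (560/3)x^5 - (940/3)x^4 - 275x^3 - (376/3)x^2 - (70/3)x
(Δ + θ) (Δ + θ) f = -49x^7 - 199x^6 - (1451/3)x^5 - 1120x^4 - (5120/3)x^3 - (5297/3)x^2 - (3368/3)x - 976/3
Δ (Δ + θ) (Δ + θ) f = -343x^6 - 2223x^5 - (21355/3)x^4 - (45035/3)x^3 - (62072/3)x^2 - (51260/3)x - 19340/3
θ (Δ + θ) (Δ + θ) f = -343x^7 - 1194x^6 - (7255/3)x^5 - 4480x^4 - 5120x^3 - (10594/3)x^2 - (3368/3)x
(Δ + θ) (Δ + θ) (Δ + θ) f = -343x^7 - 1537x^6 - (13924/3)x^5 - (34795/3)x^4 - (60395/3)x^3 - 24222x^2 - (54628/3)x - 19340/3
θ f = -7x^7 - 18x^6 + (5/3)x^5
(∇ E_{-2} + (Δ + θ)^3 + θ) f = -350x^7 - 1562x^6 - (13658/3)x^5 - (36110/3)x^4 - (57040/3)x^3 - (76994/3)x^2 - (52382/3)x - 19321/3


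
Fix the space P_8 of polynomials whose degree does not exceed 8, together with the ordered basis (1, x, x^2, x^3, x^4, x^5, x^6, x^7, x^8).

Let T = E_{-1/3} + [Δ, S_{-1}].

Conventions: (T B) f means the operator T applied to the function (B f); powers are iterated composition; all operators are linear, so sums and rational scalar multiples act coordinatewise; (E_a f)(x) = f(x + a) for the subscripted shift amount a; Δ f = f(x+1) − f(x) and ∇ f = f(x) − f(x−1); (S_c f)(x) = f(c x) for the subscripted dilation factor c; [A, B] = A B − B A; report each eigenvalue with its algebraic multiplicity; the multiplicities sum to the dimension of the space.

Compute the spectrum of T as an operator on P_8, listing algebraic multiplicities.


image of 1: 1
image of x: x - 7/3
image of x^2: x^2 + (10/3)x + 1/9
image of x^3: x^3 - 7x^2 + (1/3)x - 55/27
image of x^4: x^4 + (20/3)x^3 + (2/3)x^2 + (212/27)x + 1/81
image of x^5: x^5 - (35/3)x^4 + (10/9)x^3 - (550/27)x^2 + (5/81)x - 487/243
image of x^6: x^6 + 10x^5 + (5/3)x^4 + (1060/27)x^3 + (5/27)x^2 + (970/81)x + 1/729
image of x^7: x^7 - (49/3)x^6 + (7/3)x^5 - (1925/27)x^4 + (35/81)x^3 - (3409/81)x^2 + (7/729)x - 4375/2187
image of x^8: x^8 + (40/3)x^7 + (28/9)x^6 + (2968/27)x^5 + (70/81)x^4 + (27160/243)x^3 + (28/729)x^2 + (34984/2187)x + 1/6561
the matrix is upper triangular; its diagonal is (1, 1, 1, 1, 1, 1, 1, 1, 1)
for a triangular matrix the eigenvalues are the diagonal entries, with algebraic multiplicity their repetition count

λ = 1 (multiplicity 9)


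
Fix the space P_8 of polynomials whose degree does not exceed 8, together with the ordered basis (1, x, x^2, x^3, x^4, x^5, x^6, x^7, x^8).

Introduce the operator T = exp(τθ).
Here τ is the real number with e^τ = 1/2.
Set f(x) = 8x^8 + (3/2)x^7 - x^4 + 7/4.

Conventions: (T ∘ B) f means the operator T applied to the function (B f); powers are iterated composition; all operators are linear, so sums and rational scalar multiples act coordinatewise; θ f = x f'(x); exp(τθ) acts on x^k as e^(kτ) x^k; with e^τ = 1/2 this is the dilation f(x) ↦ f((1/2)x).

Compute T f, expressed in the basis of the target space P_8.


exp(τθ) x^k = e^(kτ) x^k; with e^τ = 1/2 this sends x^k to (1/2)^k x^k
x^4 ↦ 1/16 x^4
x^7 ↦ 1/128 x^7
x^8 ↦ 1/256 x^8
applying this coordinatewise to f: exp(τθ) f = (1/32)x^8 + (3/256)x^7 - (1/16)x^4 + 7/4

the image equals g(x) = (1/32)x^8 + (3/256)x^7 - (1/16)x^4 + 7/4


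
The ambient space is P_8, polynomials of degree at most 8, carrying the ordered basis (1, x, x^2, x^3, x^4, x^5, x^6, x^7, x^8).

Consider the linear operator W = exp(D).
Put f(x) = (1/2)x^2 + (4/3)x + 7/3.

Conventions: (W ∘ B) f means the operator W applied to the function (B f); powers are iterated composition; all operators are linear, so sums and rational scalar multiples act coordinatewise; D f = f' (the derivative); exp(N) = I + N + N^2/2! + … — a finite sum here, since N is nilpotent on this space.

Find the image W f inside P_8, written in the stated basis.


order-1 term: x + 4/3
order-2 term: 1/2
the series for exp(D) f terminates at order 2
exp(D) f = (1/2)x^2 + (7/3)x + 25/6

the result is g(x) = (1/2)x^2 + (7/3)x + 25/6


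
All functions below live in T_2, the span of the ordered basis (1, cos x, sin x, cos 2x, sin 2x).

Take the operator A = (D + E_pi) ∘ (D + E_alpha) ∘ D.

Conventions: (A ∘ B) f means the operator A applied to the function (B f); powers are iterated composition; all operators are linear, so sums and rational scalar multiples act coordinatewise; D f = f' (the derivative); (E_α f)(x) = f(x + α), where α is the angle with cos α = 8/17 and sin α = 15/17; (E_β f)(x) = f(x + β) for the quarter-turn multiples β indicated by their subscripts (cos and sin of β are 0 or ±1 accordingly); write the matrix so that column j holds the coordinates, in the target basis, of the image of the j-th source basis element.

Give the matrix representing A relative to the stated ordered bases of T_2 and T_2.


the matrix is [[0, 0, 0, 0, 0]; [0, 24/17, -40/17, 0, 0]; [0, 40/17, 24/17, 0, 0]; [0, 0, 0, -992/289, -3594/289]; [0, 0, 0, 3594/289, -992/289]] (rows listed top to bottom)

image of 1: 0
image of cos x: (24/17)cos x + (40/17)sin x
image of sin x: -(40/17)cos x + (24/17)sin x
image of cos 2x: -(992/289)cos 2x + (3594/289)sin 2x
image of sin 2x: -(3594/289)cos 2x - (992/289)sin 2x
each image's coordinates form column j of the matrix


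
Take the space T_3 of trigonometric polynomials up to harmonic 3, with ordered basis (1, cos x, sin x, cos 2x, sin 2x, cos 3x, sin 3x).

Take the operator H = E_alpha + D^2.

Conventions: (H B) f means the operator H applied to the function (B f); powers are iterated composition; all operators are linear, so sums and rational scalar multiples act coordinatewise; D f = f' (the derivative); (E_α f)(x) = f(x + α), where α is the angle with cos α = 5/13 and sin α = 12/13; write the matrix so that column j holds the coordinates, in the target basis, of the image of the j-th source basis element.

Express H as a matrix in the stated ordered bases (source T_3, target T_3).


image of 1: 1
image of cos x: -(8/13)cos x - (12/13)sin x
image of sin x: (12/13)cos x - (8/13)sin x
image of cos 2x: -(795/169)cos 2x - (120/169)sin 2x
image of sin 2x: (120/169)cos 2x - (795/169)sin 2x
image of cos 3x: -(21808/2197)cos 3x + (828/2197)sin 3x
image of sin 3x: -(828/2197)cos 3x - (21808/2197)sin 3x
each image's coordinates form column j of the matrix

the matrix is [[1, 0, 0, 0, 0, 0, 0]; [0, -8/13, 12/13, 0, 0, 0, 0]; [0, -12/13, -8/13, 0, 0, 0, 0]; [0, 0, 0, -795/169, 120/169, 0, 0]; [0, 0, 0, -120/169, -795/169, 0, 0]; [0, 0, 0, 0, 0, -21808/2197, -828/2197]; [0, 0, 0, 0, 0, 828/2197, -21808/2197]] (rows listed top to bottom)


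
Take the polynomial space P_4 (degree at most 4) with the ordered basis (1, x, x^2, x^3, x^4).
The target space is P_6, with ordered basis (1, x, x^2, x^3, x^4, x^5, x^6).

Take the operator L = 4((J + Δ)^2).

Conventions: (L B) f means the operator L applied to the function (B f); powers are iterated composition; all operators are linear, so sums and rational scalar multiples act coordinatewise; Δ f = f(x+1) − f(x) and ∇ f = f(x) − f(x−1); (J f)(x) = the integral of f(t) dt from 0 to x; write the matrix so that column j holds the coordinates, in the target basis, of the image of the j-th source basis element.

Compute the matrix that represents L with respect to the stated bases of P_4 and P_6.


image of 1: 2x^2 + 4
image of x: (2/3)x^3 + 8x + 2
image of x^2: (1/3)x^4 + 8x^2 + 8x + 28/3
image of x^3: (1/5)x^5 + 8x^3 + 12x^2 + 32x + 25
image of x^4: (2/15)x^6 + 8x^4 + 16x^3 + 64x^2 + 104x + 284/5
each image's coordinates form column j of the matrix

the matrix is [[4, 2, 28/3, 25, 284/5]; [0, 8, 8, 32, 104]; [2, 0, 8, 12, 64]; [0, 2/3, 0, 8, 16]; [0, 0, 1/3, 0, 8]; [0, 0, 0, 1/5, 0]; [0, 0, 0, 0, 2/15]] (rows listed top to bottom)


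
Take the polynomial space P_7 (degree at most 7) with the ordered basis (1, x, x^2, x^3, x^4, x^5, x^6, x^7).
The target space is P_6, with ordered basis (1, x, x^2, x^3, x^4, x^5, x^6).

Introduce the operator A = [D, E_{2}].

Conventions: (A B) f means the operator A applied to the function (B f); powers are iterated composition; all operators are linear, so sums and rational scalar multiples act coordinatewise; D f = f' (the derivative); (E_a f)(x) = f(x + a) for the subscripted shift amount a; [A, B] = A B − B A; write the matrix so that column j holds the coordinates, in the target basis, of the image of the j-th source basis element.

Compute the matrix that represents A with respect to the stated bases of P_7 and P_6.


image of 1: 0
image of x: 0
image of x^2: 0
image of x^3: 0
image of x^4: 0
image of x^5: 0
image of x^6: 0
image of x^7: 0
each image's coordinates form column j of the matrix

the matrix is [[0, 0, 0, 0, 0, 0, 0, 0]; [0, 0, 0, 0, 0, 0, 0, 0]; [0, 0, 0, 0, 0, 0, 0, 0]; [0, 0, 0, 0, 0, 0, 0, 0]; [0, 0, 0, 0, 0, 0, 0, 0]; [0, 0, 0, 0, 0, 0, 0, 0]; [0, 0, 0, 0, 0, 0, 0, 0]] (rows listed top to bottom)


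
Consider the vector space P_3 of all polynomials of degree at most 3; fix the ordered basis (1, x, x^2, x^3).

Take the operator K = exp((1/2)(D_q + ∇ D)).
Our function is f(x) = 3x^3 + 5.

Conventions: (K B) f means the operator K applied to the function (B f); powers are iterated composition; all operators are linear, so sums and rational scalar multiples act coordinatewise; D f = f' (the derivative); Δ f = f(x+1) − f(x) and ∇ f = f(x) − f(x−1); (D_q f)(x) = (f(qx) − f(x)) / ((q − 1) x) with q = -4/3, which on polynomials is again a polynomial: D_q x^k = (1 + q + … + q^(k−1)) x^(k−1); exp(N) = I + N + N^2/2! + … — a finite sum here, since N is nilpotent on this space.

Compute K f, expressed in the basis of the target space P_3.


order-1 term: (13/6)x^2 + 9x - 9/2
order-2 term: -(13/72)x + 10/3
order-3 term: -13/432
the series for exp((1/2)(D_q + ∇ D)) f terminates at order 3
exp((1/2)(D_q + ∇ D)) f = 3x^3 + (13/6)x^2 + (635/72)x + 1643/432

g(x) = 3x^3 + (13/6)x^2 + (635/72)x + 1643/432


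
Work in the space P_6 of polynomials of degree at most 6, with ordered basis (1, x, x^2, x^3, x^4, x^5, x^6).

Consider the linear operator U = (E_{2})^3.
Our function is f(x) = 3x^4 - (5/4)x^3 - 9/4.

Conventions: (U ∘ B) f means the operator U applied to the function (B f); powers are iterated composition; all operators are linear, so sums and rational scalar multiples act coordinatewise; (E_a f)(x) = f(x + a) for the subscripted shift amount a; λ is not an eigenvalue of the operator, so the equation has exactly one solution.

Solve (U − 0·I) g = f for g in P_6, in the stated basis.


write g with unknown coordinates in the stated basis and equate coefficients in (U − 0·I) g = f
solving from the highest basis element down gives g = 3x^4 - (293/4)x^3 + (1341/2)x^2 - 2727x + 16623/4
check: U g = 3x^4 - (5/4)x^3 - 9/4
so U g − 0·g = 3x^4 - (5/4)x^3 - 9/4 = f ✓

the result is g(x) = 3x^4 - (293/4)x^3 + (1341/2)x^2 - 2727x + 16623/4


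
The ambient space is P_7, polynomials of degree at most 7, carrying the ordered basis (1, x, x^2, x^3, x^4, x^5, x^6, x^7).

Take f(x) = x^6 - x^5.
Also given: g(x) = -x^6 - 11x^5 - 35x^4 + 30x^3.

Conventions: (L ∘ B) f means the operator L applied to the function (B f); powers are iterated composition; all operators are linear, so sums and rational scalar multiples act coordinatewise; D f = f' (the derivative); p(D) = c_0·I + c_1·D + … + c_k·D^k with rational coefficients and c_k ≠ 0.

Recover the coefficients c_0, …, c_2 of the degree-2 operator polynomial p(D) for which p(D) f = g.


p(D) = -I − 2·D − (3/2)·D^2, i.e. c_0 = -1, c_1 = -2, c_2 = -3/2

D^0 f = x^6 - x^5
D^1 f = 6x^5 - 5x^4
D^2 f = 30x^4 - 20x^3
matching coefficients of g against c_0 f + c_1 Df + … from the top degree down determines the c_i
solution: c_0 = -1, c_1 = -2, c_2 = -3/2


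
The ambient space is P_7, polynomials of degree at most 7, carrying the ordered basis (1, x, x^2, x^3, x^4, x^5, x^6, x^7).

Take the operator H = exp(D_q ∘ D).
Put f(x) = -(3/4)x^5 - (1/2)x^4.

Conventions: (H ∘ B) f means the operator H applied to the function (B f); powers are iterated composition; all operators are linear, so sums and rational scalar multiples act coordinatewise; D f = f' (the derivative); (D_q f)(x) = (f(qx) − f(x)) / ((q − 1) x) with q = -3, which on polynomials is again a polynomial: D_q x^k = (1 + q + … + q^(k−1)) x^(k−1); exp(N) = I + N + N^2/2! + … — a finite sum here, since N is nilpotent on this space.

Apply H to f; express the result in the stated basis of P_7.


order-1 term: 75x^3 - 14x^2
order-2 term: -225x - 14
the series for exp(D_q ∘ D) f terminates at order 2
exp(D_q ∘ D) f = -(3/4)x^5 - (1/2)x^4 + 75x^3 - 14x^2 - 225x - 14

the result is g(x) = -(3/4)x^5 - (1/2)x^4 + 75x^3 - 14x^2 - 225x - 14


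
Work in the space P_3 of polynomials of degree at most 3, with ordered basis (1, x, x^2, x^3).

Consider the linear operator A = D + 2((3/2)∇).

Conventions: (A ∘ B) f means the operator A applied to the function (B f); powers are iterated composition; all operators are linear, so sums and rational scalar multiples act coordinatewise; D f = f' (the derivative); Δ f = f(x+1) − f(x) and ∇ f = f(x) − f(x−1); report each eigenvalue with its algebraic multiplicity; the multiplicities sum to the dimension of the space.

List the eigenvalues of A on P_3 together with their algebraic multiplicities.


image of 1: 0
image of x: 4
image of x^2: 8x - 3
image of x^3: 12x^2 - 9x + 3
the matrix is upper triangular; its diagonal is (0, 0, 0, 0)
for a triangular matrix the eigenvalues are the diagonal entries, with algebraic multiplicity their repetition count

λ = 0 (multiplicity 4)


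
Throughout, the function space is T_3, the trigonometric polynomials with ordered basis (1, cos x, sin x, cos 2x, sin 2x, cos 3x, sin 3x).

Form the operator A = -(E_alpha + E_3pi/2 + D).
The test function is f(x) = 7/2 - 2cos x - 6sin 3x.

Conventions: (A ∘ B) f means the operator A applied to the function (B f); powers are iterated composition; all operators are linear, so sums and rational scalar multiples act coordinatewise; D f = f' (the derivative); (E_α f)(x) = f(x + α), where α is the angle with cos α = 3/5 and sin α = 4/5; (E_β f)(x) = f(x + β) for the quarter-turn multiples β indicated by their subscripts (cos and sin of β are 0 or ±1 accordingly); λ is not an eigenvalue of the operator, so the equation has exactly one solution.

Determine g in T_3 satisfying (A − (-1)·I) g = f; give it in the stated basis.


write g with unknown coordinates in the stated basis and equate coefficients in (A − (-1)·I) g = f
solving from the highest basis element down gives g = -7/2 - cos x + 2sin x - (816/709)cos 3x - (363/709)sin 3x
check: A g = 7 - cos x - 2sin x + (816/709)cos 3x - (3891/709)sin 3x
so A g − (-1)·g = 7/2 - 2cos x - 6sin 3x = f ✓

g(x) = -7/2 - cos x + 2sin x - (816/709)cos 3x - (363/709)sin 3x


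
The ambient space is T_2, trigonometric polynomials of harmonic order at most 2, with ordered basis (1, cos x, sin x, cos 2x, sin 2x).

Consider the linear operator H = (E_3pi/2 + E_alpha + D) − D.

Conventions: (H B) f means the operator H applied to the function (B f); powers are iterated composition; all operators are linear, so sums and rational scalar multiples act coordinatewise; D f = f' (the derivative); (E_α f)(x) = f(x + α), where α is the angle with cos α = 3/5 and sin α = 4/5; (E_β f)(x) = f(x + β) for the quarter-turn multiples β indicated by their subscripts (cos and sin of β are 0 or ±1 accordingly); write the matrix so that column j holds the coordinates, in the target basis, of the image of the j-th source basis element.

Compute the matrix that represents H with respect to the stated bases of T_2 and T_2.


image of 1: 2
image of cos x: (3/5)cos x + (1/5)sin x
image of sin x: -(1/5)cos x + (3/5)sin x
image of cos 2x: -(32/25)cos 2x - (24/25)sin 2x
image of sin 2x: (24/25)cos 2x - (32/25)sin 2x
each image's coordinates form column j of the matrix

the matrix is [[2, 0, 0, 0, 0]; [0, 3/5, -1/5, 0, 0]; [0, 1/5, 3/5, 0, 0]; [0, 0, 0, -32/25, 24/25]; [0, 0, 0, -24/25, -32/25]] (rows listed top to bottom)


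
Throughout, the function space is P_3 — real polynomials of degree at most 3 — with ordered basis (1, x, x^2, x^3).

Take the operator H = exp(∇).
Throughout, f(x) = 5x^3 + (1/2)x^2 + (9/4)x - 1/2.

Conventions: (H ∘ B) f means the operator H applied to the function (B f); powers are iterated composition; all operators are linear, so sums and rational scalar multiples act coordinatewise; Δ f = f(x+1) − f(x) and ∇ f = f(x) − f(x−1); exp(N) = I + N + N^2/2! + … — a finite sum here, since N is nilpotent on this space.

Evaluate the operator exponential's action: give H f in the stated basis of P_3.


the result is g(x) = 5x^3 + (31/2)x^2 + (13/4)x - 13/4

order-1 term: 15x^2 - 14x + 27/4
order-2 term: 15x - 29/2
order-3 term: 5
the series for exp(∇) f terminates at order 3
exp(∇) f = 5x^3 + (31/2)x^2 + (13/4)x - 13/4


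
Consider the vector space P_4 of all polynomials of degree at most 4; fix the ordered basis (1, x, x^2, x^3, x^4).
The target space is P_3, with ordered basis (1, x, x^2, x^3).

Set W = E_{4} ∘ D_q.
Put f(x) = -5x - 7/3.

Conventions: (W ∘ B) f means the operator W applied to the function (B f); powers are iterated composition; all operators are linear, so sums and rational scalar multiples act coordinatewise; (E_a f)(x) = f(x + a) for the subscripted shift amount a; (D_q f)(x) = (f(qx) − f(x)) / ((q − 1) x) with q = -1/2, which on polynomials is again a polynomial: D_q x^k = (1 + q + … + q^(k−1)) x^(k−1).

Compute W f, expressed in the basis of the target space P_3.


D_q f = -5
E_{4} D_q f = -5

the result is g(x) = -5


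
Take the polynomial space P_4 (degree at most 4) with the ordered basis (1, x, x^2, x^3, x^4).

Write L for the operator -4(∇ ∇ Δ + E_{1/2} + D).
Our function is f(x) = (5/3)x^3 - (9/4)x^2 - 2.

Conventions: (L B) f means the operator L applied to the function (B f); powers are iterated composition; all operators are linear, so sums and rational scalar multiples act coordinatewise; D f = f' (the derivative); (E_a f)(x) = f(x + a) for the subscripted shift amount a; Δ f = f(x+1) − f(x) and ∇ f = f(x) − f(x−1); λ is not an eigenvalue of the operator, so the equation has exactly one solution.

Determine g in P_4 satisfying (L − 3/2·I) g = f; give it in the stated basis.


write g with unknown coordinates in the stated basis and equate coefficients in (L − 3/2·I) g = f
solving from the highest basis element down gives g = -(10/33)x^3 + (339/242)x^2 - (3848/1331)x + 202603/43923
check: L g = (40/33)x^3 - (18/121)x^2 - (5772/1331)x + 144039/29282
so L g − 3/2·g = (5/3)x^3 - (9/4)x^2 - 2 = f ✓

the result is g(x) = -(10/33)x^3 + (339/242)x^2 - (3848/1331)x + 202603/43923


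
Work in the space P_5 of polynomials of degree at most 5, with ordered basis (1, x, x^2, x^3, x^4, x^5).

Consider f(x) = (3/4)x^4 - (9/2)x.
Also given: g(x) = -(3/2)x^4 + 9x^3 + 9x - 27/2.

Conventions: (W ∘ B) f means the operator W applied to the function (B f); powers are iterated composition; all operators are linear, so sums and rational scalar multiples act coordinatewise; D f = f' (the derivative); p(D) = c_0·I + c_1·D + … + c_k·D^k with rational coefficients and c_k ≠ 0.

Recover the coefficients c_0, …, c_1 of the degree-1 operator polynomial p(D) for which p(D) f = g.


c_0 = -2, c_1 = 3

D^0 f = (3/4)x^4 - (9/2)x
D^1 f = 3x^3 - 9/2
matching coefficients of g against c_0 f + c_1 Df + … from the top degree down determines the c_i
solution: c_0 = -2, c_1 = 3


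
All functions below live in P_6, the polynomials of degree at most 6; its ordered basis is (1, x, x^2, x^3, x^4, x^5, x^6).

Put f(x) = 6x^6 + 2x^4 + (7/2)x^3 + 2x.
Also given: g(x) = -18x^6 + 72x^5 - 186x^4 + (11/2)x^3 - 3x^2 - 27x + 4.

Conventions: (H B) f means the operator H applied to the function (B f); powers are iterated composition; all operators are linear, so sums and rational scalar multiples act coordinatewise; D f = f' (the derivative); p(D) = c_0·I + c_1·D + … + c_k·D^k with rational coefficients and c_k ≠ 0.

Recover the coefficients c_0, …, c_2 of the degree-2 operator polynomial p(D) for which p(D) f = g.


c_0 = -3, c_1 = 2, c_2 = -1

D^0 f = 6x^6 + 2x^4 + (7/2)x^3 + 2x
D^1 f = 36x^5 + 8x^3 + (21/2)x^2 + 2
D^2 f = 180x^4 + 24x^2 + 21x
matching coefficients of g against c_0 f + c_1 Df + … from the top degree down determines the c_i
solution: c_0 = -3, c_1 = 2, c_2 = -1


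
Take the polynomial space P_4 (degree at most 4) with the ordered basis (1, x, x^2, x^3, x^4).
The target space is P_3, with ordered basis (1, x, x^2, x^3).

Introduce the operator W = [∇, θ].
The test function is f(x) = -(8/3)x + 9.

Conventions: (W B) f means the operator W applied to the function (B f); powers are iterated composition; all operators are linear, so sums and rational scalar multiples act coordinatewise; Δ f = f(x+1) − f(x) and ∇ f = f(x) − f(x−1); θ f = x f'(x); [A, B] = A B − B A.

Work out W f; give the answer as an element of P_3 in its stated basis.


θ f = -(8/3)x
∇ θ f = -8/3
∇ f = -8/3
θ ∇ f = 0
[∇, θ] f = -8/3

the result is g(x) = -8/3


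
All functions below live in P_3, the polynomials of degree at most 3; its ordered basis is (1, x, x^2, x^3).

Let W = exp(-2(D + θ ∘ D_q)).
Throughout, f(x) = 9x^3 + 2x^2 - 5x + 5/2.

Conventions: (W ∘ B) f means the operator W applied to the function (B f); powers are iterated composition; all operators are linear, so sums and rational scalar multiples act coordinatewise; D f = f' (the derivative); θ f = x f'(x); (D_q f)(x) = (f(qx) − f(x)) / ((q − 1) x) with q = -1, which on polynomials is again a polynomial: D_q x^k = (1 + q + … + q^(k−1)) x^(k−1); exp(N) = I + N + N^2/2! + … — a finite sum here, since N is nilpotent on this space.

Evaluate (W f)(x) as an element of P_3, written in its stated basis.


order-1 term: -90x^2 - 8x + 10
order-2 term: 180x + 8
order-3 term: -120
the series for exp(-2(D + θ ∘ D_q)) f terminates at order 3
exp(-2(D + θ ∘ D_q)) f = 9x^3 - 88x^2 + 167x - 199/2

g(x) = 9x^3 - 88x^2 + 167x - 199/2


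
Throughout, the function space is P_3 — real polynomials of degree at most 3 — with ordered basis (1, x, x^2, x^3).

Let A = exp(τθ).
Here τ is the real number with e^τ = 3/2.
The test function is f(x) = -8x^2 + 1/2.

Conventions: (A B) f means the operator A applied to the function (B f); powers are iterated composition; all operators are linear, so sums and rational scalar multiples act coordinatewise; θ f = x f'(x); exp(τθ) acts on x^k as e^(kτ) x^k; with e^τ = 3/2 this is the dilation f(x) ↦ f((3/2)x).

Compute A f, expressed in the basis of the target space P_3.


the image equals g(x) = -18x^2 + 1/2

exp(τθ) x^k = e^(kτ) x^k; with e^τ = 3/2 this sends x^k to (3/2)^k x^k
x^2 ↦ 9/4 x^2
applying this coordinatewise to f: exp(τθ) f = -18x^2 + 1/2


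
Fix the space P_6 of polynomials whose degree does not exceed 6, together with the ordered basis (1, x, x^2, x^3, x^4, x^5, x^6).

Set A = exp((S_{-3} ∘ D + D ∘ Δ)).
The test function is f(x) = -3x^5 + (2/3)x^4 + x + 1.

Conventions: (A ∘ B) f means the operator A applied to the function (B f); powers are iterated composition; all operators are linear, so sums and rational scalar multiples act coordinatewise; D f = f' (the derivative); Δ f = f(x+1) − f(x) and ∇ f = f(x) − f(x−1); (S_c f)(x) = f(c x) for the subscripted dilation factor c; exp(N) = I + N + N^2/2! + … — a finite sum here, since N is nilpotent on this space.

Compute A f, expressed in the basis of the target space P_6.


order-1 term: -1215x^4 - 132x^3 - 82x^2 - 52x - 34/3
order-2 term: 65610x^3 - 9072x^2 - 7440x - 2736
order-3 term: 590490x^2 + 149364x + 57082
order-4 term: -885735x + 332586
order-5 term: -177147
the series for exp((S_{-3} ∘ D + D ∘ Δ)) f terminates at order 5
exp((S_{-3} ∘ D + D ∘ Δ)) f = -3x^5 - (3643/3)x^4 + 65478x^3 + 581336x^2 - 743862x + 629324/3

g(x) = -3x^5 - (3643/3)x^4 + 65478x^3 + 581336x^2 - 743862x + 629324/3


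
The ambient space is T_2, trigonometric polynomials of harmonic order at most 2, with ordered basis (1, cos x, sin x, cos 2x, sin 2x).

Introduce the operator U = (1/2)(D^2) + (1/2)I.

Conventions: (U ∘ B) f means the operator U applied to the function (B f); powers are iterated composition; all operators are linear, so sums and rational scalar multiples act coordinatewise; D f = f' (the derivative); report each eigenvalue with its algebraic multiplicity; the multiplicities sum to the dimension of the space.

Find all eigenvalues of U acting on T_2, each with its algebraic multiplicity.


λ = -3/2 (multiplicity 2), λ = 0 (multiplicity 2), λ = 1/2 (multiplicity 1)

image of 1: 1/2
image of cos x: 0
image of sin x: 0
image of cos 2x: -(3/2)cos 2x
image of sin 2x: -(3/2)sin 2x
the matrix is diagonal; its diagonal is (1/2, 0, 0, -3/2, -3/2)
for a triangular matrix the eigenvalues are the diagonal entries, with algebraic multiplicity their repetition count
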